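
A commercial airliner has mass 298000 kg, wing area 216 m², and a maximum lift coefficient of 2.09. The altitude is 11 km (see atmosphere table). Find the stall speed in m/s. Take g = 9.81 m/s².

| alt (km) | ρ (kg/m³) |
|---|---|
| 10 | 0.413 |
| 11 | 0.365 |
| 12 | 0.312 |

At 11 km, from the table: ρ = 0.365 kg/m³.
At stall, lift equals weight: L = W = m·g = 298000 × 9.81 = 2.923×10^6 N.
From L = ½ρV²S·CL,max = W: V_stall = √(2W/(ρSCL,max)) = √(2·2.923×10^6/(0.365·216·2.09))
V_stall = √35480 = 188 m/s

V_stall = 188 m/s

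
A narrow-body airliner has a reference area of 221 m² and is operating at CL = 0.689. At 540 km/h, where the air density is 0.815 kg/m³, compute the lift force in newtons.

Convert speed: v = 540 km/h ÷ 3.6 = 150 m/s.
L = ½ρv²S·CL = ½ × 0.815 × 150² × 221 × 0.689 = 1.4×10^6 N ≈ 1400 kN

L = 1.4×10^6 N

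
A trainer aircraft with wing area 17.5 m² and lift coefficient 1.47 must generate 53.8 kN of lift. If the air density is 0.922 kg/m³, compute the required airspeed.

L = ½ρv²S·CL ⇒ v = √(2L/(ρ·S·CL))
v = √(2 × 53800 / (0.922 × 17.5 × 1.47)) = √4537 = 67.4 m/s

v = 67.4 m/s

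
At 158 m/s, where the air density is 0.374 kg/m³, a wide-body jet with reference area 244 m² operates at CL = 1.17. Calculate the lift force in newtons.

L = ½ρv²S·CL = ½ × 0.374 × 158² × 244 × 1.17 = 1.33×10^6 N ≈ 1330 kN

L = 1.33×10^6 N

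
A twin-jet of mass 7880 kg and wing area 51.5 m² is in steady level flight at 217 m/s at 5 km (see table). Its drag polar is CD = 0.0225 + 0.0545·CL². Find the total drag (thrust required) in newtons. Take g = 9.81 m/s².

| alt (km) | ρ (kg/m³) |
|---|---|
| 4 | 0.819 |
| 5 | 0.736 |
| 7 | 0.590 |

At 5 km, from the table: ρ = 0.736 kg/m³.
In steady level flight, lift balances weight: W = mg = 7880 × 9.81 = 77303 N.
q = ½ρv² = ½ × 0.736 × 217² = 17330 Pa.
CL = W/(q·S) = 77303 / (17330 × 51.5) = 0.08662.
CD = 0.0225 + 0.0545 × 0.08662² = 0.02291.
D = q·S·CD = 17330 × 51.5 × 0.02291 = 20440 N

D = 20400 N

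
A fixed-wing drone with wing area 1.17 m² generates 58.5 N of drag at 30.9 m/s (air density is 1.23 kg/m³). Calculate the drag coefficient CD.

CD = 0.0851

From D = ½ρv²S·CD, rearranging gives CD = 2D/(ρv²S).
CD = 2 × 58.5 / (1.23 × 30.9² × 1.17) = 0.0851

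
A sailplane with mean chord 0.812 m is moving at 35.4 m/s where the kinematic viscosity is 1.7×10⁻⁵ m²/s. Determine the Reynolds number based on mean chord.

Re = v·c/ν = 35.4 × 0.812 / (1.7×10⁻⁵) = 1.69×10^6

Re = 1.69×10^6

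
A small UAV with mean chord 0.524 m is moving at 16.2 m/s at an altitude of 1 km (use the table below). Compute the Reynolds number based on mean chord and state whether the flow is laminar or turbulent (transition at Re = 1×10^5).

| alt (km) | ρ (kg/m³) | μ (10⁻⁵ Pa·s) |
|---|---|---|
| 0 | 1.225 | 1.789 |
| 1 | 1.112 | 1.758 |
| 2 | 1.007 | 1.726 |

At 1 km, from the table: ρ = 1.112 kg/m³, μ = 1.758×10⁻⁵ Pa·s.
Re = ρ·v·c/μ = 1.112 × 16.2 × 0.524 / (1.758×10⁻⁵) = 5.37×10^5
Since 5.37×10^5 > 1×10^5, the flow is turbulent.

Re = 5.37×10^5 (turbulent)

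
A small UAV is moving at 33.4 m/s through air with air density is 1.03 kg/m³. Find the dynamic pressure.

q = 575 Pa

q = ½ρv² = ½ × 1.03 × 33.4² = 575 Pa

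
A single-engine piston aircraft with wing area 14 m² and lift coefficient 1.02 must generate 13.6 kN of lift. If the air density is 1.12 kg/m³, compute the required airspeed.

L = ½ρv²S·CL ⇒ v = √(2L/(ρ·S·CL))
v = √(2 × 13600 / (1.12 × 14 × 1.02)) = √1701 = 41.2 m/s

v = 41.2 m/s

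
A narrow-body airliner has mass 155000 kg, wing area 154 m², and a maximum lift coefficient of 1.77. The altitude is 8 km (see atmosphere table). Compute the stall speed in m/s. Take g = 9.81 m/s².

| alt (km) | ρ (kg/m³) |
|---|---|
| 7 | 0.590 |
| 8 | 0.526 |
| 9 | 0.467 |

At 8 km, from the table: ρ = 0.526 kg/m³.
At stall, lift equals weight: L = W = m·g = 155000 × 9.81 = 1.521×10^6 N.
From L = ½ρV²S·CL,max = W: V_stall = √(2W/(ρSCL,max)) = √(2·1.521×10^6/(0.526·154·1.77))
V_stall = √21210 = 146 m/s

V_stall = 146 m/s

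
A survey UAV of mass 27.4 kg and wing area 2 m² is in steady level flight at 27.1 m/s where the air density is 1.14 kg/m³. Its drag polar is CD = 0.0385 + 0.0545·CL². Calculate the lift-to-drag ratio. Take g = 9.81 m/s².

L/D = 7.28

Weight W = mg = 27.4 × 9.81 = 268.79 N; in level flight L = W.
Dynamic pressure q = 0.5 × 1.14 × 27.1² = 418.6 Pa.
Required CL = L/(qS) = 268.79/(418.6·2) = 0.3211.
CD = 0.0385 + 0.0545 × 0.3211² = 0.04412.
L/D = CL/CD = 0.3211 / 0.04412 = 7.28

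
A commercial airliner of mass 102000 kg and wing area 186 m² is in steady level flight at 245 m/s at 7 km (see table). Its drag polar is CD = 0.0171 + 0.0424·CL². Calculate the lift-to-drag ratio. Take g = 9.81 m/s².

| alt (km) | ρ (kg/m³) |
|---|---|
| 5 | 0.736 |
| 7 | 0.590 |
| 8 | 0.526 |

At 7 km, from the table: ρ = 0.590 kg/m³.
Weight W = mg = 102000 × 9.81 = 1.0006×10^6 N; in level flight L = W.
q = ½ρv² = ½ × 0.59 × 245² = 17710 Pa.
Required CL = L/(qS) = 1.0006×10^6/(17710·186) = 0.3038.
CD = 0.0171 + 0.0424 × 0.3038² = 0.02101.
L/D = CL/CD = 0.3038 / 0.02101 = 14.5

L/D = 14.5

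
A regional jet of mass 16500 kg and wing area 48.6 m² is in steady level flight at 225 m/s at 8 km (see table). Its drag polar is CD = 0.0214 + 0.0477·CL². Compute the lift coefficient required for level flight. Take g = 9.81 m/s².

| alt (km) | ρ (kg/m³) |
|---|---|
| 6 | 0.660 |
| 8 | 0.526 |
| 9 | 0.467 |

At 8 km, from the table: ρ = 0.526 kg/m³.
In steady level flight, lift balances weight: W = mg = 16500 × 9.81 = 1.6186×10^5 N.
q = ½ρv² = ½ × 0.526 × 225² = 13310 Pa.
CL = 2W/(ρv²S) = 2×1.6186×10^5/(0.526×225²×48.6) = 0.2501.

CL = 0.25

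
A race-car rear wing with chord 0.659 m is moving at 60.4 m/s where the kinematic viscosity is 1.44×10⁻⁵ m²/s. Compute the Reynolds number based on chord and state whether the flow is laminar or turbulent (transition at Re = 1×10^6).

Re = v·c/ν = 60.4 × 0.659 / (1.44×10⁻⁵) = 2.76×10^6
Since 2.76×10^6 > 1×10^6, the flow is turbulent.

Re = 2.76×10^6 (turbulent)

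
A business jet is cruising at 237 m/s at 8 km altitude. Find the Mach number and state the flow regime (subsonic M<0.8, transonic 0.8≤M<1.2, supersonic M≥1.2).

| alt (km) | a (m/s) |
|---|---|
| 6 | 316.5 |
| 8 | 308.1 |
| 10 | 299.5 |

M = 0.769 (subsonic)

At 8 km, from the table: a = 308.1 m/s.
M = v/a = 237 / 308.1 = 0.769
M = 0.769 → subsonic.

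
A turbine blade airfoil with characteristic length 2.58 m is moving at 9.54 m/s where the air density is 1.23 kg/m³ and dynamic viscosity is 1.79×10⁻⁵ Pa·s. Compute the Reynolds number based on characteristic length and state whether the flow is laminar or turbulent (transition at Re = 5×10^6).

Re = ρ·v·c/μ = 1.23 × 9.54 × 2.58 / (1.79×10⁻⁵) = 1.69×10^6
Since 1.69×10^6 < 5×10^6, the flow is laminar.

Re = 1.69×10^6 (laminar)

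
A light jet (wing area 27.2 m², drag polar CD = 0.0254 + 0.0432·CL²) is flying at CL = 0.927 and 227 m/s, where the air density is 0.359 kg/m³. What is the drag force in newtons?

D = 15700 N

CD = 0.0254 + 0.0432 × 0.927² = 0.06252
D = ½ρv²S·CD = ½ × 0.359 × 227² × 27.2 × 0.06252 = 15700 N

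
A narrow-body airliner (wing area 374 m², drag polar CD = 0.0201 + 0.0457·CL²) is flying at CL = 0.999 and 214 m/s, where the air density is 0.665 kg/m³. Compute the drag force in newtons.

CD = 0.0201 + 0.0457 × 0.999² = 0.06571
D = ½ρv²S·CD = ½ × 0.665 × 214² × 374 × 0.06571 = 3.74×10^5 N

D = 3.74×10^5 N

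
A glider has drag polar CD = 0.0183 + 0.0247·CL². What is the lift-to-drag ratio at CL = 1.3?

CD = 0.0183 + 0.0247 × 1.3² = 0.06004
L/D = CL/CD = 1.3 / 0.06004 = 21.7

L/D = 21.7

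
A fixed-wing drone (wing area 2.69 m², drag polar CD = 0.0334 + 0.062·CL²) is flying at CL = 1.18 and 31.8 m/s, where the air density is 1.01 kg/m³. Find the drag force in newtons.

D = 164 N

CD = 0.0334 + 0.062 × 1.18² = 0.1197
D = ½ρv²S·CD = ½ × 1.01 × 31.8² × 2.69 × 0.1197 = 164 N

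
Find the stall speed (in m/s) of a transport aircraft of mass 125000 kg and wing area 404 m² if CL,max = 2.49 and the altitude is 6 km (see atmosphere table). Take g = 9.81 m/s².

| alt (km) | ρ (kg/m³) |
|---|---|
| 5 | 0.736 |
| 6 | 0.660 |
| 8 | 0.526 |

At 6 km, from the table: ρ = 0.660 kg/m³.
At stall, lift equals weight: L = W = m·g = 125000 × 9.81 = 1.226×10^6 N.
From L = ½ρV²S·CL,max = W: V_stall = √(2W/(ρSCL,max)) = √(2·1.226×10^6/(0.66·404·2.49))
V_stall = √3694 = 60.8 m/s

V_stall = 60.8 m/s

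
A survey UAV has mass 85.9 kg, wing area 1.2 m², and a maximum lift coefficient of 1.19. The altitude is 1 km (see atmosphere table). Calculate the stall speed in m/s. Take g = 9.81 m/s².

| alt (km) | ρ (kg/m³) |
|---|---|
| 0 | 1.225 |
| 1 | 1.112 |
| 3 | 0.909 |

V_stall = 32.6 m/s

At 1 km, from the table: ρ = 1.112 kg/m³.
Stall occurs when L = W at CL,max. W = mg = 85.9 × 9.81 = 842.7 N.
From L = ½ρV²S·CL,max = W: V_stall = √(2W/(ρSCL,max)) = √(2·842.7/(1.112·1.2·1.19))
V_stall = √1061 = 32.6 m/s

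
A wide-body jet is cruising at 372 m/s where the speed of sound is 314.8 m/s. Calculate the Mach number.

M = 1.18

M = v/a = 372 / 314.8 = 1.18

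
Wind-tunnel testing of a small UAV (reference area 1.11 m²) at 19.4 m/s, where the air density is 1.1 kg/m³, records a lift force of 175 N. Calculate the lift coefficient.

CL = 0.762

From L = ½ρv²S·CL, rearranging gives CL = 2L/(ρv²S).
CL = 2 × 175 / (1.1 × 19.4² × 1.11) = 0.762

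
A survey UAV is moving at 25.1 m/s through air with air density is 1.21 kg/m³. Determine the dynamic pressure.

q = ½ρv² = ½ × 1.21 × 25.1² = 381 Pa

q = 381 Pa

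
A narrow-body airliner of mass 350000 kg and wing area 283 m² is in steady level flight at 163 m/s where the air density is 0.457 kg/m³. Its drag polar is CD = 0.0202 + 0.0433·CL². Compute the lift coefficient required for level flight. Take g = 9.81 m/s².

CL = 2

In steady level flight, lift balances weight: W = mg = 350000 × 9.81 = 3.4335×10^6 N.
q = ½ρv² = ½ × 0.457 × 163² = 6071 Pa.
CL = 2W/(ρv²S) = 2×3.4335×10^6/(0.457×163²×283) = 1.998.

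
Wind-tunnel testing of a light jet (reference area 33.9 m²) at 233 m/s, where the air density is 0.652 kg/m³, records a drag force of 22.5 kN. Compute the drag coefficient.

CD = 0.0375

From D = ½ρv²S·CD, rearranging gives CD = 2D/(ρv²S).
CD = 2 × 22500 / (0.652 × 233² × 33.9) = 0.0375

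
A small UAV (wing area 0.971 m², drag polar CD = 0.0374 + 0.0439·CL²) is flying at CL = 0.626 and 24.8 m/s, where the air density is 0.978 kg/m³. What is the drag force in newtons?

D = 15.9 N

CD = 0.0374 + 0.0439 × 0.626² = 0.0546
D = ½ρv²S·CD = ½ × 0.978 × 24.8² × 0.971 × 0.0546 = 15.9 N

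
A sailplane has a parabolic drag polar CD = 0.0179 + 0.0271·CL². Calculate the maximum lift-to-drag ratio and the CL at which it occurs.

(L/D)max = 22.7, at CL = 0.813

For CD = CD0 + K·CL², (L/D)max occurs at CL* = √(CD0/K) and equals 1/(2√(K·CD0)).
(L/D)max = 1/(2√(0.0271 × 0.0179)) = 1/(2 × 0.02202) = 22.7
CL* = √(0.0179/0.0271) = 0.813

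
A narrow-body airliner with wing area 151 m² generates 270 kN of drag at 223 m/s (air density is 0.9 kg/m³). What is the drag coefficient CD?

From D = ½ρv²S·CD, rearranging gives CD = 2D/(ρv²S).
CD = 2 × 2.7×10^5 / (0.9 × 223² × 151) = 0.0799

CD = 0.0799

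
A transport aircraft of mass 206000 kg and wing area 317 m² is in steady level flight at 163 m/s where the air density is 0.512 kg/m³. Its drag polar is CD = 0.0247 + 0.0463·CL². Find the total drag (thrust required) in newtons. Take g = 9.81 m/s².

D = 1.41×10^5 N

Level flight ⇒ L = W = m·g = 206000 × 9.81 = 2.0209×10^6 N.
Dynamic pressure q = 0.5 × 0.512 × 163² = 6802 Pa.
CL = W/(q·S) = 2.0209×10^6 / (6802 × 317) = 0.9373.
CD = 0.0247 + 0.0463 × 0.9373² = 0.06537.
D = q·S·CD = 6802 × 317 × 0.06537 = 1.41×10^5 N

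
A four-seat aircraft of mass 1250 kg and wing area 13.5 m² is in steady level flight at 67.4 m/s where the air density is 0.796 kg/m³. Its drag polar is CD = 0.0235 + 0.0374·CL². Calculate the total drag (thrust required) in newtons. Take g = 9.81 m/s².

D = 804 N

Level flight ⇒ L = W = m·g = 1250 × 9.81 = 12262 N.
q = ½ρv² = ½ × 0.796 × 67.4² = 1808 Pa.
CL = W/(q·S) = 12262 / (1808 × 13.5) = 0.5024.
CD = 0.0235 + 0.0374 × 0.5024² = 0.03294.
D = q·S·CD = 1808 × 13.5 × 0.03294 = 804 N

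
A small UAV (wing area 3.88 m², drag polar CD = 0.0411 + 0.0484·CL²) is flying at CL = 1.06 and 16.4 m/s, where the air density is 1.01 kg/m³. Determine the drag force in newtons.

CD = 0.0411 + 0.0484 × 1.06² = 0.09548
D = ½ρv²S·CD = ½ × 1.01 × 16.4² × 3.88 × 0.09548 = 50.3 N

D = 50.3 N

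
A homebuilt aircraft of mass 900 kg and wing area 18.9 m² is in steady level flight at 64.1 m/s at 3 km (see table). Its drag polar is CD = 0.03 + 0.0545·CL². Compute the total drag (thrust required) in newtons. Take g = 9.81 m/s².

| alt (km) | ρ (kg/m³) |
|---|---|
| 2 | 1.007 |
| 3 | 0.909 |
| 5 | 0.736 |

At 3 km, from the table: ρ = 0.909 kg/m³.
Level flight ⇒ L = W = m·g = 900 × 9.81 = 8829 N.
q = ½ρv² = ½ × 0.909 × 64.1² = 1867 Pa.
CL = 2W/(ρv²S) = 2×8829/(0.909×64.1²×18.9) = 0.2501.
CD = 0.03 + 0.0545 × 0.2501² = 0.03341.
D = q·S·CD = 1867 × 18.9 × 0.03341 = 1179 N

D = 1180 N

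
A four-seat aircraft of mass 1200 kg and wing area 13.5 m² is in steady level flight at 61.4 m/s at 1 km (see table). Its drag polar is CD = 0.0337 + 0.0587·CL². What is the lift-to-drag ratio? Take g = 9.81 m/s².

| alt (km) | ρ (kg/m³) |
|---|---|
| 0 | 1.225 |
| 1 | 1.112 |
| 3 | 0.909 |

At 1 km, from the table: ρ = 1.112 kg/m³.
Weight W = mg = 1200 × 9.81 = 11772 N; in level flight L = W.
Dynamic pressure q = 0.5 × 1.112 × 61.4² = 2096 Pa.
Required CL = L/(qS) = 11772/(2096·13.5) = 0.416.
CD = 0.0337 + 0.0587 × 0.416² = 0.04386.
L/D = CL/CD = 0.416 / 0.04386 = 9.49

L/D = 9.49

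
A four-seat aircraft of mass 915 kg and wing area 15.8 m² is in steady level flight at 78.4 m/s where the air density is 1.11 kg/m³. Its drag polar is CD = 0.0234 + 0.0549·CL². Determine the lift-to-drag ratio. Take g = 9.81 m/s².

Level flight ⇒ L = W = m·g = 915 × 9.81 = 8976.1 N.
q = ½ρv² = ½ × 1.11 × 78.4² = 3411 Pa.
CL = 2W/(ρv²S) = 2×8976.1/(1.11×78.4²×15.8) = 0.1665.
CD = 0.0234 + 0.0549 × 0.1665² = 0.02492.
L/D = CL/CD = 0.1665 / 0.02492 = 6.68

L/D = 6.68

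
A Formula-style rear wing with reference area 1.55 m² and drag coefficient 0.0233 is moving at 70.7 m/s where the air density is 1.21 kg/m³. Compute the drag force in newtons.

D = ½ρv²S·CD = ½ × 1.21 × 70.7² × 1.55 × 0.0233 = 109 N

D = 109 N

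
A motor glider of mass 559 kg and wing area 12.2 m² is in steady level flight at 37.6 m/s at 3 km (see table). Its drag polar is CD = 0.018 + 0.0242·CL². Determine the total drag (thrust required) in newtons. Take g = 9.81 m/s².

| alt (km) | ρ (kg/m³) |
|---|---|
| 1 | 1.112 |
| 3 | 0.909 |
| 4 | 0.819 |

D = 234 N

At 3 km, from the table: ρ = 0.909 kg/m³.
Level flight ⇒ L = W = m·g = 559 × 9.81 = 5483.8 N.
Dynamic pressure q = 0.5 × 0.909 × 37.6² = 642.6 Pa.
Required CL = L/(qS) = 5483.8/(642.6·12.2) = 0.6995.
CD = 0.018 + 0.0242 × 0.6995² = 0.02984.
D = q·S·CD = 642.6 × 12.2 × 0.02984 = 233.9 N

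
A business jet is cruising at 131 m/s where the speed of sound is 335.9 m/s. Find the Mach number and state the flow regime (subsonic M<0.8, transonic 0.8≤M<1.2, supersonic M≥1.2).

M = 0.39 (subsonic)

M = v/a = 131 / 335.9 = 0.39
M = 0.39 → subsonic.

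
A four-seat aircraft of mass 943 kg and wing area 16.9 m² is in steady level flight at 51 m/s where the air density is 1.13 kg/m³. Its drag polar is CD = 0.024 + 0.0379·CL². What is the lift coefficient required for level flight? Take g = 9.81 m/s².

Level flight ⇒ L = W = m·g = 943 × 9.81 = 9250.8 N.
q = ½ρv² = ½ × 1.13 × 51² = 1470 Pa.
CL = W/(q·S) = 9250.8 / (1470 × 16.9) = 0.3725.

CL = 0.372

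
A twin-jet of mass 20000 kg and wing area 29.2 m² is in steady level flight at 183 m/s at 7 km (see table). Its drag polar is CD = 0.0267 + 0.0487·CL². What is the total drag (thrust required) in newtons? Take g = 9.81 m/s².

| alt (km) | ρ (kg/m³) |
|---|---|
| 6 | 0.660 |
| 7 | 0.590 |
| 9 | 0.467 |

At 7 km, from the table: ρ = 0.590 kg/m³.
Weight W = mg = 20000 × 9.81 = 1.962×10^5 N; in level flight L = W.
Dynamic pressure q = 0.5 × 0.59 × 183² = 9879 Pa.
Required CL = L/(qS) = 1.962×10^5/(9879·29.2) = 0.6801.
CD = 0.0267 + 0.0487 × 0.6801² = 0.04923.
D = q·S·CD = 9879 × 29.2 × 0.04923 = 14200 N

D = 14200 N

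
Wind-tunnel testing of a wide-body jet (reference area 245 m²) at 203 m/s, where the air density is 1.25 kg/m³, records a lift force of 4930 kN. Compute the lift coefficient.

From L = ½ρv²S·CL, rearranging gives CL = 2L/(ρv²S).
CL = 2 × 4.93×10^6 / (1.25 × 203² × 245) = 0.781

CL = 0.781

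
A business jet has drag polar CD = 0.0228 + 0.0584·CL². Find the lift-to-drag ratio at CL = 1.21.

CD = 0.0228 + 0.0584 × 1.21² = 0.1083
L/D = CL/CD = 1.21 / 0.1083 = 11.2

L/D = 11.2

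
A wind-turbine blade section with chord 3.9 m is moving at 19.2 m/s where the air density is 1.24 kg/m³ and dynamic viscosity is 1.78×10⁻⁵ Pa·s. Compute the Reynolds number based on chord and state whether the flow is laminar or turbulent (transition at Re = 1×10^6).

Re = ρ·v·c/μ = 1.24 × 19.2 × 3.9 / (1.78×10⁻⁵) = 5.22×10^6
Since 5.22×10^6 > 1×10^6, the flow is turbulent.

Re = 5.22×10^6 (turbulent)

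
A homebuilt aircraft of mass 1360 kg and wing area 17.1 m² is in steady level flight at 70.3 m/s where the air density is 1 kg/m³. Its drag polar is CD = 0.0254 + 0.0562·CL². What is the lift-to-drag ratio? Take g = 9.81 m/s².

L/D = 10.2

In steady level flight, lift balances weight: W = mg = 1360 × 9.81 = 13342 N.
Dynamic pressure q = 0.5 × 1 × 70.3² = 2471 Pa.
CL = 2W/(ρv²S) = 2×13342/(1×70.3²×17.1) = 0.3157.
CD = 0.0254 + 0.0562 × 0.3157² = 0.031.
L/D = CL/CD = 0.3157 / 0.031 = 10.2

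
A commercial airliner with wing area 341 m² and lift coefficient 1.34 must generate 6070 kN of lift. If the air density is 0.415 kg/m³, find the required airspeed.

L = ½ρv²S·CL ⇒ v = √(2L/(ρ·S·CL))
v = √(2 × 6.07×10^6 / (0.415 × 341 × 1.34)) = √64020 = 253 m/s

v = 253 m/s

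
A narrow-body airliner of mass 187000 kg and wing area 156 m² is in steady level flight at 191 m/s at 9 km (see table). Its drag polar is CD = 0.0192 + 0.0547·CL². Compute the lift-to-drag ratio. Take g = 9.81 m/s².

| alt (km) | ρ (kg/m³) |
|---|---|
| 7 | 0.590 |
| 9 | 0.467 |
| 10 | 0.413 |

L/D = 11.2

At 9 km, from the table: ρ = 0.467 kg/m³.
Weight W = mg = 187000 × 9.81 = 1.8345×10^6 N; in level flight L = W.
Dynamic pressure q = 0.5 × 0.467 × 191² = 8518 Pa.
CL = W/(q·S) = 1.8345×10^6 / (8518 × 156) = 1.38.
CD = 0.0192 + 0.0547 × 1.38² = 0.1234.
L/D = CL/CD = 1.38 / 0.1234 = 11.2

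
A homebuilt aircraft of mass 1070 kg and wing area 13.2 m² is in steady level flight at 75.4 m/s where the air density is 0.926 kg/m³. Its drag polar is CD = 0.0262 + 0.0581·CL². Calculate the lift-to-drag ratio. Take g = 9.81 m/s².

In steady level flight, lift balances weight: W = mg = 1070 × 9.81 = 10497 N.
q = ½ρv² = ½ × 0.926 × 75.4² = 2632 Pa.
CL = 2W/(ρv²S) = 2×10497/(0.926×75.4²×13.2) = 0.3021.
CD = 0.0262 + 0.0581 × 0.3021² = 0.0315.
L/D = CL/CD = 0.3021 / 0.0315 = 9.59

L/D = 9.59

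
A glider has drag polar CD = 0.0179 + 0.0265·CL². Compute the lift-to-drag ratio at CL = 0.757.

L/D = 22.9

CD = 0.0179 + 0.0265 × 0.757² = 0.03309
L/D = CL/CD = 0.757 / 0.03309 = 22.9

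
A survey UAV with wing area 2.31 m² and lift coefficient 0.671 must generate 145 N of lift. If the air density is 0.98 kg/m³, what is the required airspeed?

v = 13.8 m/s

L = ½ρv²S·CL ⇒ v = √(2L/(ρ·S·CL))
v = √(2 × 145 / (0.98 × 2.31 × 0.671)) = √190.9 = 13.8 m/s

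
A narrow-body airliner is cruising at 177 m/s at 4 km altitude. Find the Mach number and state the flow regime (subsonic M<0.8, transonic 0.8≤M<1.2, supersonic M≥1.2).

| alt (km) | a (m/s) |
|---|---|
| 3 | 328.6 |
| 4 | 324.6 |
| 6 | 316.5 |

M = 0.545 (subsonic)

At 4 km, from the table: a = 324.6 m/s.
M = v/a = 177 / 324.6 = 0.545
M = 0.545 → subsonic.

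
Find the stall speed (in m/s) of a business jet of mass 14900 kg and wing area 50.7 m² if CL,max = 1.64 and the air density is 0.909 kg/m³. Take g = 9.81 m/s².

V_stall = 62.2 m/s

Weight W = mg = 14900 × 9.81 = 1.462×10^5 N.
From L = ½ρV²S·CL,max = W: V_stall = √(2W/(ρSCL,max)) = √(2·1.462×10^5/(0.909·50.7·1.64))
V_stall = √3868 = 62.2 m/s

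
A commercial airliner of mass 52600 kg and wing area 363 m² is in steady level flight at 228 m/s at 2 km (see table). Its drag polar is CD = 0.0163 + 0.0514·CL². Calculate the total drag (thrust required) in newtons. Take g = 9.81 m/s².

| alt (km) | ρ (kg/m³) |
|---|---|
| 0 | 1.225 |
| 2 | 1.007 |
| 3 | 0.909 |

At 2 km, from the table: ρ = 1.007 kg/m³.
In steady level flight, lift balances weight: W = mg = 52600 × 9.81 = 5.1601×10^5 N.
q = ½ρv² = ½ × 1.007 × 228² = 26170 Pa.
CL = W/(q·S) = 5.1601×10^5 / (26170 × 363) = 0.05431.
CD = 0.0163 + 0.0514 × 0.05431² = 0.01645.
D = q·S·CD = 26170 × 363 × 0.01645 = 1.563×10^5 N

D = 1.56×10^5 N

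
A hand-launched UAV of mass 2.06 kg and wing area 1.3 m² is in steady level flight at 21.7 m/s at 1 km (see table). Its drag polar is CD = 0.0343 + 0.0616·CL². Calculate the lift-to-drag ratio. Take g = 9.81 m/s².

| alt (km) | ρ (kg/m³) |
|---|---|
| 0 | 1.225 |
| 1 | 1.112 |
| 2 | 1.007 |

At 1 km, from the table: ρ = 1.112 kg/m³.
Weight W = mg = 2.06 × 9.81 = 20.209 N; in level flight L = W.
q = ½ρv² = ½ × 1.112 × 21.7² = 261.8 Pa.
CL = W/(q·S) = 20.209 / (261.8 × 1.3) = 0.05937.
CD = 0.0343 + 0.0616 × 0.05937² = 0.03452.
L/D = CL/CD = 0.05937 / 0.03452 = 1.72

L/D = 1.72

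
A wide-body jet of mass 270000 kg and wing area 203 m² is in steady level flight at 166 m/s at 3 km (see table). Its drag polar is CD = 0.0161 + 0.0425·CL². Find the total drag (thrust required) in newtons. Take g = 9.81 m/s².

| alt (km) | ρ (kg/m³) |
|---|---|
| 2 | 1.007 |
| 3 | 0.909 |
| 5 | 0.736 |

D = 1.58×10^5 N

At 3 km, from the table: ρ = 0.909 kg/m³.
Level flight ⇒ L = W = m·g = 270000 × 9.81 = 2.6487×10^6 N.
q = ½ρv² = ½ × 0.909 × 166² = 12520 Pa.
Required CL = L/(qS) = 2.6487×10^6/(12520·203) = 1.042.
CD = 0.0161 + 0.0425 × 1.042² = 0.06223.
D = q·S·CD = 12520 × 203 × 0.06223 = 1.582×10^5 N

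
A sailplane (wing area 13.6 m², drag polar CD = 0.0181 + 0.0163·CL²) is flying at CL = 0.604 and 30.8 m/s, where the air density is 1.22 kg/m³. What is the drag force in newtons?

D = 189 N

CD = 0.0181 + 0.0163 × 0.604² = 0.02405
D = ½ρv²S·CD = ½ × 1.22 × 30.8² × 13.6 × 0.02405 = 189 N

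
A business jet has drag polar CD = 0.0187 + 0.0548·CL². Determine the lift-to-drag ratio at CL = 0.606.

L/D = 15.6

CD = 0.0187 + 0.0548 × 0.606² = 0.03882
L/D = CL/CD = 0.606 / 0.03882 = 15.6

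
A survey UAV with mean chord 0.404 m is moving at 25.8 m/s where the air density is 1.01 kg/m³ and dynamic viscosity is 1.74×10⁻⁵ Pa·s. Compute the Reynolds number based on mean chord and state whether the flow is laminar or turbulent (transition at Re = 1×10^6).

Re = 6.05×10^5 (laminar)

Re = ρ·v·c/μ = 1.01 × 25.8 × 0.404 / (1.74×10⁻⁵) = 6.05×10^5
Since 6.05×10^5 < 1×10^6, the flow is laminar.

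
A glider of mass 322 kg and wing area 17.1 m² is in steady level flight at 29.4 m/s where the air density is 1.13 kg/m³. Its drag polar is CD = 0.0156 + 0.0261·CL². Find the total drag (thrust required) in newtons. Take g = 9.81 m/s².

D = 161 N

Level flight ⇒ L = W = m·g = 322 × 9.81 = 3158.8 N.
Dynamic pressure q = 0.5 × 1.13 × 29.4² = 488.4 Pa.
CL = W/(q·S) = 3158.8 / (488.4 × 17.1) = 0.3783.
CD = 0.0156 + 0.0261 × 0.3783² = 0.01933.
D = q·S·CD = 488.4 × 17.1 × 0.01933 = 161.5 N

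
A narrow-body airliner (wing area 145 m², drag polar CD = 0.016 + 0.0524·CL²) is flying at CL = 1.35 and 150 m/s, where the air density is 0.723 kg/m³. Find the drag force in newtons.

D = 1.32×10^5 N

CD = 0.016 + 0.0524 × 1.35² = 0.1115
D = ½ρv²S·CD = ½ × 0.723 × 150² × 145 × 0.1115 = 1.32×10^5 N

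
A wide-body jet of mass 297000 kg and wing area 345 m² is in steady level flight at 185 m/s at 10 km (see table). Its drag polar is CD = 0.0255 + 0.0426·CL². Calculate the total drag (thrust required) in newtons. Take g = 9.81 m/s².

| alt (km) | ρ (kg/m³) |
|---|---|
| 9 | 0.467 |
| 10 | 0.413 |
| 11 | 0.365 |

D = 2.1×10^5 N

At 10 km, from the table: ρ = 0.413 kg/m³.
Level flight ⇒ L = W = m·g = 297000 × 9.81 = 2.9136×10^6 N.
q = ½ρv² = ½ × 0.413 × 185² = 7067 Pa.
CL = 2W/(ρv²S) = 2×2.9136×10^6/(0.413×185²×345) = 1.195.
CD = 0.0255 + 0.0426 × 1.195² = 0.08633.
D = q·S·CD = 7067 × 345 × 0.08633 = 2.105×10^5 N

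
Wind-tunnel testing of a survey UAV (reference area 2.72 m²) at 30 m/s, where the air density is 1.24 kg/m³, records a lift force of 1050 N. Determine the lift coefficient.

CL = 0.692

From L = ½ρv²S·CL, rearranging gives CL = 2L/(ρv²S).
CL = 2 × 1050 / (1.24 × 30² × 2.72) = 0.692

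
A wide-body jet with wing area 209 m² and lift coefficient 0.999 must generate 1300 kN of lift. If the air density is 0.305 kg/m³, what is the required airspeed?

v = 202 m/s

L = ½ρv²S·CL ⇒ v = √(2L/(ρ·S·CL))
v = √(2 × 1.3×10^6 / (0.305 × 209 × 0.999)) = √40830 = 202 m/s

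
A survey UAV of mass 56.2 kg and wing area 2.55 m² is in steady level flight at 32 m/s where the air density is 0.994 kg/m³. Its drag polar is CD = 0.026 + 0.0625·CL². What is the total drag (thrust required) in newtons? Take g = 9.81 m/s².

In steady level flight, lift balances weight: W = mg = 56.2 × 9.81 = 551.32 N.
q = ½ρv² = ½ × 0.994 × 32² = 508.9 Pa.
CL = 2W/(ρv²S) = 2×551.32/(0.994×32²×2.55) = 0.4248.
CD = 0.026 + 0.0625 × 0.4248² = 0.03728.
D = q·S·CD = 508.9 × 2.55 × 0.03728 = 48.38 N

D = 48.4 N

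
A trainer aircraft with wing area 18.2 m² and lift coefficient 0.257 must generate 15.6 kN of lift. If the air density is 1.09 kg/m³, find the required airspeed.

L = ½ρv²S·CL ⇒ v = √(2L/(ρ·S·CL))
v = √(2 × 15600 / (1.09 × 18.2 × 0.257)) = √6120 = 78.2 m/s

v = 78.2 m/s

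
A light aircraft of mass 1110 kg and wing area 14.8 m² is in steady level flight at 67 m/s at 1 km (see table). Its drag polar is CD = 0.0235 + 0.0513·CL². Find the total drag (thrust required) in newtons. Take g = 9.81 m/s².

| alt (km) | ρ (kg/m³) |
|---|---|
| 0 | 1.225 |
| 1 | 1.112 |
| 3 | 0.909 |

At 1 km, from the table: ρ = 1.112 kg/m³.
Level flight ⇒ L = W = m·g = 1110 × 9.81 = 10889 N.
q = ½ρv² = ½ × 1.112 × 67² = 2496 Pa.
CL = 2W/(ρv²S) = 2×10889/(1.112×67²×14.8) = 0.2948.
CD = 0.0235 + 0.0513 × 0.2948² = 0.02796.
D = q·S·CD = 2496 × 14.8 × 0.02796 = 1033 N

D = 1030 N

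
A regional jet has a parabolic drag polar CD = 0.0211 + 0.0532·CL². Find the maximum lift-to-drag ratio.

(L/D)max = 14.9

For CD = CD0 + K·CL², (L/D)max occurs at CL* = √(CD0/K) and equals 1/(2√(K·CD0)).
(L/D)max = 1/(2√(0.0532 × 0.0211)) = 1/(2 × 0.0335) = 14.9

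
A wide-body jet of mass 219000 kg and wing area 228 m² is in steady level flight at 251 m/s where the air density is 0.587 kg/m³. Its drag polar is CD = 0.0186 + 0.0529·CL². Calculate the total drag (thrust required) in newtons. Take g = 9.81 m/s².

In steady level flight, lift balances weight: W = mg = 219000 × 9.81 = 2.1484×10^6 N.
Dynamic pressure q = 0.5 × 0.587 × 251² = 18490 Pa.
Required CL = L/(qS) = 2.1484×10^6/(18490·228) = 0.5096.
CD = 0.0186 + 0.0529 × 0.5096² = 0.03234.
D = q·S·CD = 18490 × 228 × 0.03234 = 1.363×10^5 N

D = 1.36×10^5 N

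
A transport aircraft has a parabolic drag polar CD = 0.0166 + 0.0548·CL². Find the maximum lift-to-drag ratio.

For CD = CD0 + K·CL², (L/D)max occurs at CL* = √(CD0/K) and equals 1/(2√(K·CD0)).
(L/D)max = 1/(2√(0.0548 × 0.0166)) = 1/(2 × 0.03016) = 16.6

(L/D)max = 16.6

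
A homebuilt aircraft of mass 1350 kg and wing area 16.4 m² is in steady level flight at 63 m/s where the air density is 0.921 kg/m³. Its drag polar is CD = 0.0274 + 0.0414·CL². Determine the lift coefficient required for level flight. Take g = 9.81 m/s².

In steady level flight, lift balances weight: W = mg = 1350 × 9.81 = 13244 N.
Dynamic pressure q = 0.5 × 0.921 × 63² = 1828 Pa.
Required CL = L/(qS) = 13244/(1828·16.4) = 0.4418.

CL = 0.442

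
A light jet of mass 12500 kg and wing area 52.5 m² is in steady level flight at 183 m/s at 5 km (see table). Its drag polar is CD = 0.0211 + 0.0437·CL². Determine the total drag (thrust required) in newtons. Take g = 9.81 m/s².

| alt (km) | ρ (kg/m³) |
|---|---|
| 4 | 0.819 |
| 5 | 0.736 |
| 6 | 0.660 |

D = 14700 N

At 5 km, from the table: ρ = 0.736 kg/m³.
Level flight ⇒ L = W = m·g = 12500 × 9.81 = 1.2262×10^5 N.
Dynamic pressure q = 0.5 × 0.736 × 183² = 12320 Pa.
CL = 2W/(ρv²S) = 2×1.2262×10^5/(0.736×183²×52.5) = 0.1895.
CD = 0.0211 + 0.0437 × 0.1895² = 0.02267.
D = q·S·CD = 12320 × 52.5 × 0.02267 = 14670 N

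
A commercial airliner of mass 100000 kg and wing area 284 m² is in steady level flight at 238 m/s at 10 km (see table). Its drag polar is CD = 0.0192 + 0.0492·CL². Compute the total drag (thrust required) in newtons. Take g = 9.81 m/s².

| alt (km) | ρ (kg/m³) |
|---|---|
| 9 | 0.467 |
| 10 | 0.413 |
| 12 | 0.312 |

D = 78000 N

At 10 km, from the table: ρ = 0.413 kg/m³.
In steady level flight, lift balances weight: W = mg = 100000 × 9.81 = 9.81×10^5 N.
q = ½ρv² = ½ × 0.413 × 238² = 11700 Pa.
CL = 2W/(ρv²S) = 2×9.81×10^5/(0.413×238²×284) = 0.2953.
CD = 0.0192 + 0.0492 × 0.2953² = 0.02349.
D = q·S·CD = 11700 × 284 × 0.02349 = 78030 N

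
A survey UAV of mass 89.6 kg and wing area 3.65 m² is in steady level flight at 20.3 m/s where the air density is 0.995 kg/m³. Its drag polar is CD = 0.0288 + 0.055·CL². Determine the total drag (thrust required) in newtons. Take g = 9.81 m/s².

Weight W = mg = 89.6 × 9.81 = 878.98 N; in level flight L = W.
Dynamic pressure q = 0.5 × 0.995 × 20.3² = 205 Pa.
CL = 2W/(ρv²S) = 2×878.98/(0.995×20.3²×3.65) = 1.175.
CD = 0.0288 + 0.055 × 1.175² = 0.1047.
D = q·S·CD = 205 × 3.65 × 0.1047 = 78.34 N

D = 78.3 N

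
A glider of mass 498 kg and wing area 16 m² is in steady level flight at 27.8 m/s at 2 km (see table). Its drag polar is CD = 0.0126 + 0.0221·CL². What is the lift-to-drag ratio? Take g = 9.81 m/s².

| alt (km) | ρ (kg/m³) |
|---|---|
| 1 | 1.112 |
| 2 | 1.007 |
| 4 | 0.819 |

L/D = 29.9

At 2 km, from the table: ρ = 1.007 kg/m³.
Level flight ⇒ L = W = m·g = 498 × 9.81 = 4885.4 N.
q = ½ρv² = ½ × 1.007 × 27.8² = 389.1 Pa.
CL = W/(q·S) = 4885.4 / (389.1 × 16) = 0.7847.
CD = 0.0126 + 0.0221 × 0.7847² = 0.02621.
L/D = CL/CD = 0.7847 / 0.02621 = 29.9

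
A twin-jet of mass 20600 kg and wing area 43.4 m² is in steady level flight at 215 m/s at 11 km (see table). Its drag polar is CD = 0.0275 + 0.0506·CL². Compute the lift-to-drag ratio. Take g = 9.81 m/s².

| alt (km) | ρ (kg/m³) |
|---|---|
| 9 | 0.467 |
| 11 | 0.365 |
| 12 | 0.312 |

L/D = 12.9

At 11 km, from the table: ρ = 0.365 kg/m³.
In steady level flight, lift balances weight: W = mg = 20600 × 9.81 = 2.0209×10^5 N.
q = ½ρv² = ½ × 0.365 × 215² = 8436 Pa.
Required CL = L/(qS) = 2.0209×10^5/(8436·43.4) = 0.552.
CD = 0.0275 + 0.0506 × 0.552² = 0.04292.
L/D = CL/CD = 0.552 / 0.04292 = 12.9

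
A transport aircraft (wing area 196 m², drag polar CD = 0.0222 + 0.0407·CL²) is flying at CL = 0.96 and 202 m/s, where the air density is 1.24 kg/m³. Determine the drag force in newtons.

CD = 0.0222 + 0.0407 × 0.96² = 0.05971
D = ½ρv²S·CD = ½ × 1.24 × 202² × 196 × 0.05971 = 2.96×10^5 N

D = 2.96×10^5 N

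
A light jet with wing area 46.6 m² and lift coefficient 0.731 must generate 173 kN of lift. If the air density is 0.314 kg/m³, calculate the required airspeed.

v = 180 m/s

L = ½ρv²S·CL ⇒ v = √(2L/(ρ·S·CL))
v = √(2 × 1.73×10^5 / (0.314 × 46.6 × 0.731)) = √32350 = 180 m/s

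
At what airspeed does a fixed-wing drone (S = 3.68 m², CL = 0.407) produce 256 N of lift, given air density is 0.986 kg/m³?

v = 18.6 m/s

L = ½ρv²S·CL ⇒ v = √(2L/(ρ·S·CL))
v = √(2 × 256 / (0.986 × 3.68 × 0.407)) = √346.7 = 18.6 m/s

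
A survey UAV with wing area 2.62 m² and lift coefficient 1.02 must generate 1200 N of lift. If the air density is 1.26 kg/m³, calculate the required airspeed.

L = ½ρv²S·CL ⇒ v = √(2L/(ρ·S·CL))
v = √(2 × 1200 / (1.26 × 2.62 × 1.02)) = √712.8 = 26.7 m/s

v = 26.7 m/s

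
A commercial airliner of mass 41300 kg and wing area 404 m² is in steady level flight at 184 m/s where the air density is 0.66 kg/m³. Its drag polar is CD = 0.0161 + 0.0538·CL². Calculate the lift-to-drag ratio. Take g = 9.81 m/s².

L/D = 5.43

In steady level flight, lift balances weight: W = mg = 41300 × 9.81 = 4.0515×10^5 N.
q = ½ρv² = ½ × 0.66 × 184² = 11170 Pa.
CL = W/(q·S) = 4.0515×10^5 / (11170 × 404) = 0.08976.
CD = 0.0161 + 0.0538 × 0.08976² = 0.01653.
L/D = CL/CD = 0.08976 / 0.01653 = 5.43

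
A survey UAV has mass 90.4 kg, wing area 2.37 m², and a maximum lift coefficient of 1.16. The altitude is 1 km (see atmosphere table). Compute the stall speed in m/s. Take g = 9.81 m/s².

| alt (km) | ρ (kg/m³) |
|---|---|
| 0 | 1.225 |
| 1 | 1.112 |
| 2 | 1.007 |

V_stall = 24.1 m/s

At 1 km, from the table: ρ = 1.112 kg/m³.
Stall occurs when L = W at CL,max. W = mg = 90.4 × 9.81 = 886.8 N.
V_stall = √(2W/(ρ·S·CL,max)) = √(2 × 886.8 / (1.112 × 2.37 × 1.16))
V_stall = √580.2 = 24.1 m/s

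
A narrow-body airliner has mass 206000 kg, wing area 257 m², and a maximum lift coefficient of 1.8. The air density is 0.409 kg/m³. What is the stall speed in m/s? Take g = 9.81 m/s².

V_stall = 146 m/s

At stall, lift equals weight: L = W = m·g = 206000 × 9.81 = 2.021×10^6 N.
From L = ½ρV²S·CL,max = W: V_stall = √(2W/(ρSCL,max)) = √(2·2.021×10^6/(0.409·257·1.8))
V_stall = √21360 = 146 m/s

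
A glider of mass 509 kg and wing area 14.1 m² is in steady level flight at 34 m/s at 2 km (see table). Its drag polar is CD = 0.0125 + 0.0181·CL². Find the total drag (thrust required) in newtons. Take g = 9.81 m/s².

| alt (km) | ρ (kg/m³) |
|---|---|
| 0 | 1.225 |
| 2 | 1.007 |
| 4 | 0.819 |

D = 158 N

At 2 km, from the table: ρ = 1.007 kg/m³.
In steady level flight, lift balances weight: W = mg = 509 × 9.81 = 4993.3 N.
Dynamic pressure q = 0.5 × 1.007 × 34² = 582 Pa.
CL = 2W/(ρv²S) = 2×4993.3/(1.007×34²×14.1) = 0.6084.
CD = 0.0125 + 0.0181 × 0.6084² = 0.0192.
D = q·S·CD = 582 × 14.1 × 0.0192 = 157.6 N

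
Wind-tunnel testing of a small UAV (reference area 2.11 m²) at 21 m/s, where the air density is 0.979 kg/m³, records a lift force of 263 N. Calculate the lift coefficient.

CL = 0.577

From L = ½ρv²S·CL, rearranging gives CL = 2L/(ρv²S).
CL = 2 × 263 / (0.979 × 21² × 2.11) = 0.577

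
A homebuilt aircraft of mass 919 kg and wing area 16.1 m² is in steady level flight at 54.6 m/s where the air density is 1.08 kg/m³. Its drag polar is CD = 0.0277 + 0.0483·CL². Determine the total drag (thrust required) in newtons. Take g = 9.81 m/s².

Weight W = mg = 919 × 9.81 = 9015.4 N; in level flight L = W.
q = ½ρv² = ½ × 1.08 × 54.6² = 1610 Pa.
CL = W/(q·S) = 9015.4 / (1610 × 16.1) = 0.3478.
CD = 0.0277 + 0.0483 × 0.3478² = 0.03354.
D = q·S·CD = 1610 × 16.1 × 0.03354 = 869.4 N

D = 869 N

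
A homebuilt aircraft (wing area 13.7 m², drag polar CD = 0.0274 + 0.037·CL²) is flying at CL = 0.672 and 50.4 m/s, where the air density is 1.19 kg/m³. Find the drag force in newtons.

D = 913 N

CD = 0.0274 + 0.037 × 0.672² = 0.04411
D = ½ρv²S·CD = ½ × 1.19 × 50.4² × 13.7 × 0.04411 = 913 N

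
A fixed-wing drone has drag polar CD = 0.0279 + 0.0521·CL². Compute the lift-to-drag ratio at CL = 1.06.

CD = 0.0279 + 0.0521 × 1.06² = 0.08644
L/D = CL/CD = 1.06 / 0.08644 = 12.3

L/D = 12.3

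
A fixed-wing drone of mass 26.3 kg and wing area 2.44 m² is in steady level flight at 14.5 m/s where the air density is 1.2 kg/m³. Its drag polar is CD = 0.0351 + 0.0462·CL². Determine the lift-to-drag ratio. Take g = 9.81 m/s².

L/D = 12.4

Weight W = mg = 26.3 × 9.81 = 258 N; in level flight L = W.
Dynamic pressure q = 0.5 × 1.2 × 14.5² = 126.1 Pa.
CL = 2W/(ρv²S) = 2×258/(1.2×14.5²×2.44) = 0.8382.
CD = 0.0351 + 0.0462 × 0.8382² = 0.06756.
L/D = CL/CD = 0.8382 / 0.06756 = 12.4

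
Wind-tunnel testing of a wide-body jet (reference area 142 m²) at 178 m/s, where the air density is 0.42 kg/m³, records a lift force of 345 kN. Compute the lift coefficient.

CL = 0.365

From L = ½ρv²S·CL, rearranging gives CL = 2L/(ρv²S).
CL = 2 × 3.45×10^5 / (0.42 × 178² × 142) = 0.365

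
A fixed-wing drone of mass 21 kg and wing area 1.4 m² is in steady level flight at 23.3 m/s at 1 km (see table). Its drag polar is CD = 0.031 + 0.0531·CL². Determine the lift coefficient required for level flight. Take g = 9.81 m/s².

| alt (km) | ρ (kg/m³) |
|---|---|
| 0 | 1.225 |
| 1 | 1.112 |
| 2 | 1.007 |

At 1 km, from the table: ρ = 1.112 kg/m³.
In steady level flight, lift balances weight: W = mg = 21 × 9.81 = 206.01 N.
Dynamic pressure q = 0.5 × 1.112 × 23.3² = 301.8 Pa.
Required CL = L/(qS) = 206.01/(301.8·1.4) = 0.4875.

CL = 0.487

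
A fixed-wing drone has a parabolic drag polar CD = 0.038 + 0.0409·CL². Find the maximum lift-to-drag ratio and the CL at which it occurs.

(L/D)max = 12.7, at CL = 0.964

For CD = CD0 + K·CL², (L/D)max occurs at CL* = √(CD0/K) and equals 1/(2√(K·CD0)).
(L/D)max = 1/(2√(0.0409 × 0.038)) = 1/(2 × 0.03942) = 12.7
CL* = √(0.038/0.0409) = 0.964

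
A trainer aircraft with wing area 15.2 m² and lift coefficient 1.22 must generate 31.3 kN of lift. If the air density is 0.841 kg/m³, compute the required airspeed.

v = 63.4 m/s

L = ½ρv²S·CL ⇒ v = √(2L/(ρ·S·CL))
v = √(2 × 31300 / (0.841 × 15.2 × 1.22)) = √4014 = 63.4 m/s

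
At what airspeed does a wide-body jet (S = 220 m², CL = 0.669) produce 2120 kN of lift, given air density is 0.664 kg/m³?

v = 208 m/s

L = ½ρv²S·CL ⇒ v = √(2L/(ρ·S·CL))
v = √(2 × 2.12×10^6 / (0.664 × 220 × 0.669)) = √43390 = 208 m/s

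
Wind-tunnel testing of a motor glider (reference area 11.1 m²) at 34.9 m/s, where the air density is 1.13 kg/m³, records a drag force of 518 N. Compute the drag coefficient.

From D = ½ρv²S·CD, rearranging gives CD = 2D/(ρv²S).
CD = 2 × 518 / (1.13 × 34.9² × 11.1) = 0.0678

CD = 0.0678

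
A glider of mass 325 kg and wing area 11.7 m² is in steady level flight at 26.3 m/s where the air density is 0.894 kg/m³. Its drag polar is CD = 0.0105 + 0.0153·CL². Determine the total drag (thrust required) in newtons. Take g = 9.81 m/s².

Weight W = mg = 325 × 9.81 = 3188.2 N; in level flight L = W.
Dynamic pressure q = 0.5 × 0.894 × 26.3² = 309.2 Pa.
Required CL = L/(qS) = 3188.2/(309.2·11.7) = 0.8813.
CD = 0.0105 + 0.0153 × 0.8813² = 0.02238.
D = q·S·CD = 309.2 × 11.7 × 0.02238 = 80.98 N

D = 81 N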